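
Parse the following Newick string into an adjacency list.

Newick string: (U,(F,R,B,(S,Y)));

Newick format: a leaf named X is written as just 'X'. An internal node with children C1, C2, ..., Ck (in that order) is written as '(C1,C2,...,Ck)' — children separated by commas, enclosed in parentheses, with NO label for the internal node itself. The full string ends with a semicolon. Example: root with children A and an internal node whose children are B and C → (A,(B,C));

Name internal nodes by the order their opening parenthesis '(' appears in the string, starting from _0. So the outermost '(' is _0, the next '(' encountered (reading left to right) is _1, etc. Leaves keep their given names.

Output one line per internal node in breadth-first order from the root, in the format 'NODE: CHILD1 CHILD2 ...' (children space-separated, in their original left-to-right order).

Answer: _0: U _1
_1: F R B _2
_2: S Y

Derivation:
Input: (U,(F,R,B,(S,Y)));
Scanning left-to-right, naming '(' by encounter order:
  pos 0: '(' -> open internal node _0 (depth 1)
  pos 3: '(' -> open internal node _1 (depth 2)
  pos 10: '(' -> open internal node _2 (depth 3)
  pos 14: ')' -> close internal node _2 (now at depth 2)
  pos 15: ')' -> close internal node _1 (now at depth 1)
  pos 16: ')' -> close internal node _0 (now at depth 0)
Total internal nodes: 3
BFS adjacency from root:
  _0: U _1
  _1: F R B _2
  _2: S Y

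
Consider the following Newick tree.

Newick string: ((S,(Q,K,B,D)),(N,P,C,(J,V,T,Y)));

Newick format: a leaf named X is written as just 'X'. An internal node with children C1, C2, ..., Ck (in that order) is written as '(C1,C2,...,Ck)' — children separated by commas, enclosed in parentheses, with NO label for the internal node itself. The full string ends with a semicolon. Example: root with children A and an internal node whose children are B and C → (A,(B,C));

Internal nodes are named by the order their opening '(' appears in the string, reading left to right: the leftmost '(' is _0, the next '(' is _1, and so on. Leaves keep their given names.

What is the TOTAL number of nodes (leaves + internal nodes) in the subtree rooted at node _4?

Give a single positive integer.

Newick: ((S,(Q,K,B,D)),(N,P,C,(J,V,T,Y)));
Locate _4: it is the '(' at position 22 (the 5th '(' reading left to right).
Query: subtree rooted at _4
_4: subtree_size = 1 + 4
  J: subtree_size = 1 + 0
  V: subtree_size = 1 + 0
  T: subtree_size = 1 + 0
  Y: subtree_size = 1 + 0
Total subtree size of _4: 5

Answer: 5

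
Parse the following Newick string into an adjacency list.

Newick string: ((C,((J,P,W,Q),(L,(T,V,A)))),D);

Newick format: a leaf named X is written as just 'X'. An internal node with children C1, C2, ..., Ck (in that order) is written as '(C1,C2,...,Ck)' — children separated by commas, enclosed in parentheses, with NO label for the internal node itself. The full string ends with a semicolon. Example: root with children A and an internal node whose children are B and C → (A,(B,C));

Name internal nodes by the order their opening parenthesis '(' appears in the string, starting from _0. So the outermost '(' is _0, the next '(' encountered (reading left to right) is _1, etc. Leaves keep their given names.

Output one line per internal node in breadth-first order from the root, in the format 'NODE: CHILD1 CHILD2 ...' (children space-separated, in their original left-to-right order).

Answer: _0: _1 D
_1: C _2
_2: _3 _4
_3: J P W Q
_4: L _5
_5: T V A

Derivation:
Input: ((C,((J,P,W,Q),(L,(T,V,A)))),D);
Scanning left-to-right, naming '(' by encounter order:
  pos 0: '(' -> open internal node _0 (depth 1)
  pos 1: '(' -> open internal node _1 (depth 2)
  pos 4: '(' -> open internal node _2 (depth 3)
  pos 5: '(' -> open internal node _3 (depth 4)
  pos 13: ')' -> close internal node _3 (now at depth 3)
  pos 15: '(' -> open internal node _4 (depth 4)
  pos 18: '(' -> open internal node _5 (depth 5)
  pos 24: ')' -> close internal node _5 (now at depth 4)
  pos 25: ')' -> close internal node _4 (now at depth 3)
  pos 26: ')' -> close internal node _2 (now at depth 2)
  pos 27: ')' -> close internal node _1 (now at depth 1)
  pos 30: ')' -> close internal node _0 (now at depth 0)
Total internal nodes: 6
BFS adjacency from root:
  _0: _1 D
  _1: C _2
  _2: _3 _4
  _3: J P W Q
  _4: L _5
  _5: T V A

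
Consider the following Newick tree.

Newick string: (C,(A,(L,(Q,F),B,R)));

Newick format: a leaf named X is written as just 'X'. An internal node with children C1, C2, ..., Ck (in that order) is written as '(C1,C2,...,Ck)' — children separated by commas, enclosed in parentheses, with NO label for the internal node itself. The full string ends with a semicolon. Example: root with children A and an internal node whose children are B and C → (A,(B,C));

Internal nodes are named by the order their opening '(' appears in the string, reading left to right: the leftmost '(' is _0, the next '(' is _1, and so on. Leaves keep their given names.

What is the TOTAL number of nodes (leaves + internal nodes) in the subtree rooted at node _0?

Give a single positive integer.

Newick: (C,(A,(L,(Q,F),B,R)));
Locate _0: it is the '(' at position 0 (the 1st '(' reading left to right).
Query: subtree rooted at _0
_0: subtree_size = 1 + 10
  C: subtree_size = 1 + 0
  _1: subtree_size = 1 + 8
    A: subtree_size = 1 + 0
    _2: subtree_size = 1 + 6
      L: subtree_size = 1 + 0
      _3: subtree_size = 1 + 2
        Q: subtree_size = 1 + 0
        F: subtree_size = 1 + 0
      B: subtree_size = 1 + 0
      R: subtree_size = 1 + 0
Total subtree size of _0: 11

Answer: 11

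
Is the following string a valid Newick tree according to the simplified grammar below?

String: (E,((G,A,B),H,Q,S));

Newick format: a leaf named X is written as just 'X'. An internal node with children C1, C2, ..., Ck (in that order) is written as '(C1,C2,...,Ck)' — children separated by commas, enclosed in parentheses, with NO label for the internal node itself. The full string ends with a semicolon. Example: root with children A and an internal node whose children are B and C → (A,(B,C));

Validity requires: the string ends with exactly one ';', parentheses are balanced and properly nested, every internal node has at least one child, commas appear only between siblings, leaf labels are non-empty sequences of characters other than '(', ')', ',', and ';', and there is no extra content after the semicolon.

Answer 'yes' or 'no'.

Answer: yes

Derivation:
Input: (E,((G,A,B),H,Q,S));
Paren balance: 3 '(' vs 3 ')' OK
Ends with single ';': True
Full parse: OK
Valid: True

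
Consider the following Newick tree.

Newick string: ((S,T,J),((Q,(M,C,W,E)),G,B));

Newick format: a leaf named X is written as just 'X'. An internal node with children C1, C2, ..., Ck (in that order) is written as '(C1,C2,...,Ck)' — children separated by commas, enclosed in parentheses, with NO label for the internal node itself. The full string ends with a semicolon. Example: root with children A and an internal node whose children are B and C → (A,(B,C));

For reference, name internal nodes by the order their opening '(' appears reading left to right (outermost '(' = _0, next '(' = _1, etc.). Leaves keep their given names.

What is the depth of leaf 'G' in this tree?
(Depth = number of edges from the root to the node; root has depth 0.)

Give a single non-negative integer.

Newick: ((S,T,J),((Q,(M,C,W,E)),G,B));
Naming internals by '(' encounter order: outermost '(' = _0, next = _1, ...
Query node: G
Path from root: _0 -> _2 -> G
Depth of G: 2 (number of edges from root)

Answer: 2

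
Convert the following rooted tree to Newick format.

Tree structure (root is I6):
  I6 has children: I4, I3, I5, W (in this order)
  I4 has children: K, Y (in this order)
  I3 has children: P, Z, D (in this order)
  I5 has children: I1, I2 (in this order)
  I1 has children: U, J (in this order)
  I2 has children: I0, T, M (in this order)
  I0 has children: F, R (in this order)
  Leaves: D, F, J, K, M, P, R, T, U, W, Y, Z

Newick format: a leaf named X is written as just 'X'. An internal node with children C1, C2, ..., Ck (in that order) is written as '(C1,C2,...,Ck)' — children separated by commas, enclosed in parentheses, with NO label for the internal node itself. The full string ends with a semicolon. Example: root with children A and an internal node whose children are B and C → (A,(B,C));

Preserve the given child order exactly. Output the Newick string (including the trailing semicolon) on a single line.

Answer: ((K,Y),(P,Z,D),((U,J),((F,R),T,M)),W);

Derivation:
internal I6 with children ['I4', 'I3', 'I5', 'W']
  internal I4 with children ['K', 'Y']
    leaf 'K' → 'K'
    leaf 'Y' → 'Y'
  → '(K,Y)'
  internal I3 with children ['P', 'Z', 'D']
    leaf 'P' → 'P'
    leaf 'Z' → 'Z'
    leaf 'D' → 'D'
  → '(P,Z,D)'
  internal I5 with children ['I1', 'I2']
    internal I1 with children ['U', 'J']
      leaf 'U' → 'U'
      leaf 'J' → 'J'
    → '(U,J)'
    internal I2 with children ['I0', 'T', 'M']
      internal I0 with children ['F', 'R']
        leaf 'F' → 'F'
        leaf 'R' → 'R'
      → '(F,R)'
      leaf 'T' → 'T'
      leaf 'M' → 'M'
    → '((F,R),T,M)'
  → '((U,J),((F,R),T,M))'
  leaf 'W' → 'W'
→ '((K,Y),(P,Z,D),((U,J),((F,R),T,M)),W)'
Final: ((K,Y),(P,Z,D),((U,J),((F,R),T,M)),W);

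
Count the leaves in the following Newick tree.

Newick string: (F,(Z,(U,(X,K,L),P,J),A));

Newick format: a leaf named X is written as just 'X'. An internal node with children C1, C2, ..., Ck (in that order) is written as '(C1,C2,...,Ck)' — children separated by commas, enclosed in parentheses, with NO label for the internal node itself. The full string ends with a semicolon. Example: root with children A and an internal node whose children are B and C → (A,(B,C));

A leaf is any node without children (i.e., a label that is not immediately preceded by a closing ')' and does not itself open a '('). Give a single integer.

Answer: 9

Derivation:
Newick: (F,(Z,(U,(X,K,L),P,J),A));
Scan left-to-right; a leaf is any maximal label run not followed by '(':
  pos 1: leaf 'F' → count = 1
  pos 4: leaf 'Z' → count = 2
  pos 7: leaf 'U' → count = 3
  pos 10: leaf 'X' → count = 4
  pos 12: leaf 'K' → count = 5
  pos 14: leaf 'L' → count = 6
  pos 17: leaf 'P' → count = 7
  pos 19: leaf 'J' → count = 8
  pos 22: leaf 'A' → count = 9
Total leaves: 9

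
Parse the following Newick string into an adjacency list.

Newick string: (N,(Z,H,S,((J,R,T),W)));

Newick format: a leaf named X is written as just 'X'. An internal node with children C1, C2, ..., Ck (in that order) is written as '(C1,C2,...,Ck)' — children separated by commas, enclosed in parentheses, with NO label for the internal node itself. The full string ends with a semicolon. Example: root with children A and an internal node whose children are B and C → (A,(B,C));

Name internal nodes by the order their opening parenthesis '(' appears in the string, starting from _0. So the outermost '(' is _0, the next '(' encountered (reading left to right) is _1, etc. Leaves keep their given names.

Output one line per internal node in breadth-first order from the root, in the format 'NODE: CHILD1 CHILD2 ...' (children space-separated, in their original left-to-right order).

Input: (N,(Z,H,S,((J,R,T),W)));
Scanning left-to-right, naming '(' by encounter order:
  pos 0: '(' -> open internal node _0 (depth 1)
  pos 3: '(' -> open internal node _1 (depth 2)
  pos 10: '(' -> open internal node _2 (depth 3)
  pos 11: '(' -> open internal node _3 (depth 4)
  pos 17: ')' -> close internal node _3 (now at depth 3)
  pos 20: ')' -> close internal node _2 (now at depth 2)
  pos 21: ')' -> close internal node _1 (now at depth 1)
  pos 22: ')' -> close internal node _0 (now at depth 0)
Total internal nodes: 4
BFS adjacency from root:
  _0: N _1
  _1: Z H S _2
  _2: _3 W
  _3: J R T

Answer: _0: N _1
_1: Z H S _2
_2: _3 W
_3: J R T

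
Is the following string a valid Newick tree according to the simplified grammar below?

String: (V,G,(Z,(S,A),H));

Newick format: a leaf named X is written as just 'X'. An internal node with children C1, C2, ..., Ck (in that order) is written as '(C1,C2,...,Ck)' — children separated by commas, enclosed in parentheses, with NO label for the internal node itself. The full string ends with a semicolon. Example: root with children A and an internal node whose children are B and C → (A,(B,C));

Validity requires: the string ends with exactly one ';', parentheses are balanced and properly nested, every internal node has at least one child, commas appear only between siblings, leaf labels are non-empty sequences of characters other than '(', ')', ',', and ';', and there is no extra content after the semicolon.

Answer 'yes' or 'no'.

Answer: yes

Derivation:
Input: (V,G,(Z,(S,A),H));
Paren balance: 3 '(' vs 3 ')' OK
Ends with single ';': True
Full parse: OK
Valid: True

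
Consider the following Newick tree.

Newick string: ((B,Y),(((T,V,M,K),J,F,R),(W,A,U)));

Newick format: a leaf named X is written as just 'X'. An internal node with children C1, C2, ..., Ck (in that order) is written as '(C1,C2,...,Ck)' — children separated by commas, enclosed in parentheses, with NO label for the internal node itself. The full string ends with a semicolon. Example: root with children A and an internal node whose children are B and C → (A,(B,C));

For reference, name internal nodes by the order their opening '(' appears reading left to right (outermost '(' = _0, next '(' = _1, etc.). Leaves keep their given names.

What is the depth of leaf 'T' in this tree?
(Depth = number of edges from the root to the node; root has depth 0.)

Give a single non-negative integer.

Answer: 4

Derivation:
Newick: ((B,Y),(((T,V,M,K),J,F,R),(W,A,U)));
Naming internals by '(' encounter order: outermost '(' = _0, next = _1, ...
Query node: T
Path from root: _0 -> _2 -> _3 -> _4 -> T
Depth of T: 4 (number of edges from root)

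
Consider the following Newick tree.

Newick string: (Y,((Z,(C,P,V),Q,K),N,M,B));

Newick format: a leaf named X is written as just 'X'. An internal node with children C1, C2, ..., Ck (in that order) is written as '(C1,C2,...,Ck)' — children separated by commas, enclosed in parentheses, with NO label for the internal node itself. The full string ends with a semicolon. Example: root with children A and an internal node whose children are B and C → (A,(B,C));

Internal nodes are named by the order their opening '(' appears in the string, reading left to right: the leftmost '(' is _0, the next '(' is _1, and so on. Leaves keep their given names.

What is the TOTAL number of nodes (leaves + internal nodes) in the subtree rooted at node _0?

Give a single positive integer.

Newick: (Y,((Z,(C,P,V),Q,K),N,M,B));
Locate _0: it is the '(' at position 0 (the 1st '(' reading left to right).
Query: subtree rooted at _0
_0: subtree_size = 1 + 13
  Y: subtree_size = 1 + 0
  _1: subtree_size = 1 + 11
    _2: subtree_size = 1 + 7
      Z: subtree_size = 1 + 0
      _3: subtree_size = 1 + 3
        C: subtree_size = 1 + 0
        P: subtree_size = 1 + 0
        V: subtree_size = 1 + 0
      Q: subtree_size = 1 + 0
      K: subtree_size = 1 + 0
    N: subtree_size = 1 + 0
    M: subtree_size = 1 + 0
    B: subtree_size = 1 + 0
Total subtree size of _0: 14

Answer: 14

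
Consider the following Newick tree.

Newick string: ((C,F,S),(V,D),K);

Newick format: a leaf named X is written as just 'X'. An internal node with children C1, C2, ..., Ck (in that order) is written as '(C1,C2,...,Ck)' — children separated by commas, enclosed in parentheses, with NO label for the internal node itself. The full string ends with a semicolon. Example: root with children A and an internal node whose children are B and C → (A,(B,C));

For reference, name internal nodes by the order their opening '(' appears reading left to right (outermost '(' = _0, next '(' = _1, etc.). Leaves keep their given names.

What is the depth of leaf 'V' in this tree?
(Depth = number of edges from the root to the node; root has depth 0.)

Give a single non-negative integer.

Newick: ((C,F,S),(V,D),K);
Naming internals by '(' encounter order: outermost '(' = _0, next = _1, ...
Query node: V
Path from root: _0 -> _2 -> V
Depth of V: 2 (number of edges from root)

Answer: 2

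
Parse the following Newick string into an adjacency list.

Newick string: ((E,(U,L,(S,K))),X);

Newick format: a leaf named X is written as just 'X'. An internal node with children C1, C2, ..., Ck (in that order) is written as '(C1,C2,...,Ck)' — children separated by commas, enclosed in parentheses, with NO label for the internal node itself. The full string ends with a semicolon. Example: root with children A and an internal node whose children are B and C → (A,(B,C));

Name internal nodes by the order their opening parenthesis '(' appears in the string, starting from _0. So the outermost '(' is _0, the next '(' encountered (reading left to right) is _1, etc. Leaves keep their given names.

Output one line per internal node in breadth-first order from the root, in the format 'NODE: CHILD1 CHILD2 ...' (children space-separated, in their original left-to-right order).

Input: ((E,(U,L,(S,K))),X);
Scanning left-to-right, naming '(' by encounter order:
  pos 0: '(' -> open internal node _0 (depth 1)
  pos 1: '(' -> open internal node _1 (depth 2)
  pos 4: '(' -> open internal node _2 (depth 3)
  pos 9: '(' -> open internal node _3 (depth 4)
  pos 13: ')' -> close internal node _3 (now at depth 3)
  pos 14: ')' -> close internal node _2 (now at depth 2)
  pos 15: ')' -> close internal node _1 (now at depth 1)
  pos 18: ')' -> close internal node _0 (now at depth 0)
Total internal nodes: 4
BFS adjacency from root:
  _0: _1 X
  _1: E _2
  _2: U L _3
  _3: S K

Answer: _0: _1 X
_1: E _2
_2: U L _3
_3: S K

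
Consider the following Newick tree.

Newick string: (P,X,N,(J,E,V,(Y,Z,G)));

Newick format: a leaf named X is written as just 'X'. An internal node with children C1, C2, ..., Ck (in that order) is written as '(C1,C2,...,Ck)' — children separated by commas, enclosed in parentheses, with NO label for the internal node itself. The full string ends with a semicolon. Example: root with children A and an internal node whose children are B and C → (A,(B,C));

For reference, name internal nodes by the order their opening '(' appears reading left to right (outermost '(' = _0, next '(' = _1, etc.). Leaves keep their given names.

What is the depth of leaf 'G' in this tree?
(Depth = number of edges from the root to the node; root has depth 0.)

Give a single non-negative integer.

Answer: 3

Derivation:
Newick: (P,X,N,(J,E,V,(Y,Z,G)));
Naming internals by '(' encounter order: outermost '(' = _0, next = _1, ...
Query node: G
Path from root: _0 -> _1 -> _2 -> G
Depth of G: 3 (number of edges from root)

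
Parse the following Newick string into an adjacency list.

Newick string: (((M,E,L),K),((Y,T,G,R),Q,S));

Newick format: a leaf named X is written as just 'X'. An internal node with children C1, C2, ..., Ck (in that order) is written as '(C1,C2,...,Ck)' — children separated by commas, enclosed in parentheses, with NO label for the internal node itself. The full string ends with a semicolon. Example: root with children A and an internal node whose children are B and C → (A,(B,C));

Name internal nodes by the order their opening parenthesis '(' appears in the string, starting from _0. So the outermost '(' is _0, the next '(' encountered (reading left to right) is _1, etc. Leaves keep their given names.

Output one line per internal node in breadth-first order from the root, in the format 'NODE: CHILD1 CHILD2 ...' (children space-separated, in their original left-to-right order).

Input: (((M,E,L),K),((Y,T,G,R),Q,S));
Scanning left-to-right, naming '(' by encounter order:
  pos 0: '(' -> open internal node _0 (depth 1)
  pos 1: '(' -> open internal node _1 (depth 2)
  pos 2: '(' -> open internal node _2 (depth 3)
  pos 8: ')' -> close internal node _2 (now at depth 2)
  pos 11: ')' -> close internal node _1 (now at depth 1)
  pos 13: '(' -> open internal node _3 (depth 2)
  pos 14: '(' -> open internal node _4 (depth 3)
  pos 22: ')' -> close internal node _4 (now at depth 2)
  pos 27: ')' -> close internal node _3 (now at depth 1)
  pos 28: ')' -> close internal node _0 (now at depth 0)
Total internal nodes: 5
BFS adjacency from root:
  _0: _1 _3
  _1: _2 K
  _3: _4 Q S
  _2: M E L
  _4: Y T G R

Answer: _0: _1 _3
_1: _2 K
_3: _4 Q S
_2: M E L
_4: Y T G R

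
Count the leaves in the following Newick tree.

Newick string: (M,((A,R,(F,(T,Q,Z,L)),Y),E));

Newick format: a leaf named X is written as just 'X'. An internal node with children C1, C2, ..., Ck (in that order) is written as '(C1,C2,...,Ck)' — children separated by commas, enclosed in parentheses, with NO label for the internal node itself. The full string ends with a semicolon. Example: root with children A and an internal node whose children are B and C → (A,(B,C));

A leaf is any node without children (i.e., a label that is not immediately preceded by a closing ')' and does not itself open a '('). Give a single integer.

Newick: (M,((A,R,(F,(T,Q,Z,L)),Y),E));
Scan left-to-right; a leaf is any maximal label run not followed by '(':
  pos 1: leaf 'M' → count = 1
  pos 5: leaf 'A' → count = 2
  pos 7: leaf 'R' → count = 3
  pos 10: leaf 'F' → count = 4
  pos 13: leaf 'T' → count = 5
  pos 15: leaf 'Q' → count = 6
  pos 17: leaf 'Z' → count = 7
  pos 19: leaf 'L' → count = 8
  pos 23: leaf 'Y' → count = 9
  pos 26: leaf 'E' → count = 10
Total leaves: 10

Answer: 10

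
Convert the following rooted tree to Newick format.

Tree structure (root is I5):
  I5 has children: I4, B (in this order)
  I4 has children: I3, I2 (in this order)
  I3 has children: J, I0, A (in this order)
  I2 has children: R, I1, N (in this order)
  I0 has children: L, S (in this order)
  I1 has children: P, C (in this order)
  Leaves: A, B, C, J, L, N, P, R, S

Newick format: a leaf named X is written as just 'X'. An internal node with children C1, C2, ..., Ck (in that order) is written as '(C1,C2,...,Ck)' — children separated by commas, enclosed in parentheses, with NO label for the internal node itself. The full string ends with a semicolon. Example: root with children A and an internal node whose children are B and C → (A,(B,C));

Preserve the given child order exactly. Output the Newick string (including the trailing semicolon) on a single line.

Answer: (((J,(L,S),A),(R,(P,C),N)),B);

Derivation:
internal I5 with children ['I4', 'B']
  internal I4 with children ['I3', 'I2']
    internal I3 with children ['J', 'I0', 'A']
      leaf 'J' → 'J'
      internal I0 with children ['L', 'S']
        leaf 'L' → 'L'
        leaf 'S' → 'S'
      → '(L,S)'
      leaf 'A' → 'A'
    → '(J,(L,S),A)'
    internal I2 with children ['R', 'I1', 'N']
      leaf 'R' → 'R'
      internal I1 with children ['P', 'C']
        leaf 'P' → 'P'
        leaf 'C' → 'C'
      → '(P,C)'
      leaf 'N' → 'N'
    → '(R,(P,C),N)'
  → '((J,(L,S),A),(R,(P,C),N))'
  leaf 'B' → 'B'
→ '(((J,(L,S),A),(R,(P,C),N)),B)'
Final: (((J,(L,S),A),(R,(P,C),N)),B);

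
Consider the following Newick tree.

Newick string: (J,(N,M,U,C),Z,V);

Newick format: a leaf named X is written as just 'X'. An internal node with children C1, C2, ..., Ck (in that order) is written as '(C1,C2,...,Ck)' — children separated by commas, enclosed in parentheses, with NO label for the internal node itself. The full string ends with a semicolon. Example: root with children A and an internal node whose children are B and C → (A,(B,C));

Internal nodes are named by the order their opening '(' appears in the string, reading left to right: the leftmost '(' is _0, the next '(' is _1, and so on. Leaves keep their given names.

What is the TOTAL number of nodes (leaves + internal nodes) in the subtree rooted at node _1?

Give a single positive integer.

Newick: (J,(N,M,U,C),Z,V);
Locate _1: it is the '(' at position 3 (the 2nd '(' reading left to right).
Query: subtree rooted at _1
_1: subtree_size = 1 + 4
  N: subtree_size = 1 + 0
  M: subtree_size = 1 + 0
  U: subtree_size = 1 + 0
  C: subtree_size = 1 + 0
Total subtree size of _1: 5

Answer: 5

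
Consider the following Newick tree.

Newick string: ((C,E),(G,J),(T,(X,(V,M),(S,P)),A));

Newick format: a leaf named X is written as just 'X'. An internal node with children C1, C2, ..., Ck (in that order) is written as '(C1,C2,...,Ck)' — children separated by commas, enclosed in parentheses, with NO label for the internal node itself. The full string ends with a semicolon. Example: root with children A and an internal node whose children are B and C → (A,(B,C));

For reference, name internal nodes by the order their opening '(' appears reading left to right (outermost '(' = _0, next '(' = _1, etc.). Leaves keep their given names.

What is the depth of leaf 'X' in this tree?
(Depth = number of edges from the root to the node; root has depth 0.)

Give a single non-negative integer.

Newick: ((C,E),(G,J),(T,(X,(V,M),(S,P)),A));
Naming internals by '(' encounter order: outermost '(' = _0, next = _1, ...
Query node: X
Path from root: _0 -> _3 -> _4 -> X
Depth of X: 3 (number of edges from root)

Answer: 3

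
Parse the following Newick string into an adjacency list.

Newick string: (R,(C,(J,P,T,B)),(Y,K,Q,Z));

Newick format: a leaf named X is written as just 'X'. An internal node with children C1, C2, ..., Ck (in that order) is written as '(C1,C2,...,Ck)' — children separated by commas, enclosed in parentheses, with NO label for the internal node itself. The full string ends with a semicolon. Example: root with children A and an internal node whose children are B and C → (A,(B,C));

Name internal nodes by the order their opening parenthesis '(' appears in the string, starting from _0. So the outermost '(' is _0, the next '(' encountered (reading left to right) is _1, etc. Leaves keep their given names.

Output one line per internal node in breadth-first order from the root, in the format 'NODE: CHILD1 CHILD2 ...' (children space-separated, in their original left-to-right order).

Answer: _0: R _1 _3
_1: C _2
_3: Y K Q Z
_2: J P T B

Derivation:
Input: (R,(C,(J,P,T,B)),(Y,K,Q,Z));
Scanning left-to-right, naming '(' by encounter order:
  pos 0: '(' -> open internal node _0 (depth 1)
  pos 3: '(' -> open internal node _1 (depth 2)
  pos 6: '(' -> open internal node _2 (depth 3)
  pos 14: ')' -> close internal node _2 (now at depth 2)
  pos 15: ')' -> close internal node _1 (now at depth 1)
  pos 17: '(' -> open internal node _3 (depth 2)
  pos 25: ')' -> close internal node _3 (now at depth 1)
  pos 26: ')' -> close internal node _0 (now at depth 0)
Total internal nodes: 4
BFS adjacency from root:
  _0: R _1 _3
  _1: C _2
  _3: Y K Q Z
  _2: J P T B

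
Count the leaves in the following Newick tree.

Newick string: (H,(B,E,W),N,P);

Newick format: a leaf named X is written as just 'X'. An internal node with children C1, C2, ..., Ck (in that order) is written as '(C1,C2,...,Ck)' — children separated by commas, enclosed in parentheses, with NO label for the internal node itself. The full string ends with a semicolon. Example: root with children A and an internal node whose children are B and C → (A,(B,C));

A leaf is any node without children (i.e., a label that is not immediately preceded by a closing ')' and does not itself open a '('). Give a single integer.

Answer: 6

Derivation:
Newick: (H,(B,E,W),N,P);
Scan left-to-right; a leaf is any maximal label run not followed by '(':
  pos 1: leaf 'H' → count = 1
  pos 4: leaf 'B' → count = 2
  pos 6: leaf 'E' → count = 3
  pos 8: leaf 'W' → count = 4
  pos 11: leaf 'N' → count = 5
  pos 13: leaf 'P' → count = 6
Total leaves: 6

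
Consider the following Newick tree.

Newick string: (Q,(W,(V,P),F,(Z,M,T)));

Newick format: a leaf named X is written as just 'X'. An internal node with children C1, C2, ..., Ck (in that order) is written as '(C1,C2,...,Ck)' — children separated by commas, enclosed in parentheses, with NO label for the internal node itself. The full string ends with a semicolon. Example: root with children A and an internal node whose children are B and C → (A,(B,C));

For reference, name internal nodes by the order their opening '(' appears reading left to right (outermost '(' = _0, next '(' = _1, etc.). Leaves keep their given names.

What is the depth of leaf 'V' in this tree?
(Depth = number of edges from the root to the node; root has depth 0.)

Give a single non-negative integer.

Newick: (Q,(W,(V,P),F,(Z,M,T)));
Naming internals by '(' encounter order: outermost '(' = _0, next = _1, ...
Query node: V
Path from root: _0 -> _1 -> _2 -> V
Depth of V: 3 (number of edges from root)

Answer: 3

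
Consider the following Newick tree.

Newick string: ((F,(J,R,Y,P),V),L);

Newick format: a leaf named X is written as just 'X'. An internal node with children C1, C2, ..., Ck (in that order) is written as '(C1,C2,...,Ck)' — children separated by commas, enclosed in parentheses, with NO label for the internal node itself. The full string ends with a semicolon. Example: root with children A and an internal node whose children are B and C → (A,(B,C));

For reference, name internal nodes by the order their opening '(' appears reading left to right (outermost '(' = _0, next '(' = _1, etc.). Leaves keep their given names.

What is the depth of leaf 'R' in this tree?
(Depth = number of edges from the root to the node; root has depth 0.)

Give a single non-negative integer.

Newick: ((F,(J,R,Y,P),V),L);
Naming internals by '(' encounter order: outermost '(' = _0, next = _1, ...
Query node: R
Path from root: _0 -> _1 -> _2 -> R
Depth of R: 3 (number of edges from root)

Answer: 3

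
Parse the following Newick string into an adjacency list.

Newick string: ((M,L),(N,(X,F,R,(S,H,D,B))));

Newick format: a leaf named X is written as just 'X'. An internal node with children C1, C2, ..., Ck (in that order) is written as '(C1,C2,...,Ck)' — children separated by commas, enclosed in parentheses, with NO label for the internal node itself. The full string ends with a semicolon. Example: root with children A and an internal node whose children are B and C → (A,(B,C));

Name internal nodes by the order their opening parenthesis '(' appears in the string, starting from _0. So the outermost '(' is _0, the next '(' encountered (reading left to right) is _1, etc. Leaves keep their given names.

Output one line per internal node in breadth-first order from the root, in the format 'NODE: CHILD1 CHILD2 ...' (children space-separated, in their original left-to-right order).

Input: ((M,L),(N,(X,F,R,(S,H,D,B))));
Scanning left-to-right, naming '(' by encounter order:
  pos 0: '(' -> open internal node _0 (depth 1)
  pos 1: '(' -> open internal node _1 (depth 2)
  pos 5: ')' -> close internal node _1 (now at depth 1)
  pos 7: '(' -> open internal node _2 (depth 2)
  pos 10: '(' -> open internal node _3 (depth 3)
  pos 17: '(' -> open internal node _4 (depth 4)
  pos 25: ')' -> close internal node _4 (now at depth 3)
  pos 26: ')' -> close internal node _3 (now at depth 2)
  pos 27: ')' -> close internal node _2 (now at depth 1)
  pos 28: ')' -> close internal node _0 (now at depth 0)
Total internal nodes: 5
BFS adjacency from root:
  _0: _1 _2
  _1: M L
  _2: N _3
  _3: X F R _4
  _4: S H D B

Answer: _0: _1 _2
_1: M L
_2: N _3
_3: X F R _4
_4: S H D B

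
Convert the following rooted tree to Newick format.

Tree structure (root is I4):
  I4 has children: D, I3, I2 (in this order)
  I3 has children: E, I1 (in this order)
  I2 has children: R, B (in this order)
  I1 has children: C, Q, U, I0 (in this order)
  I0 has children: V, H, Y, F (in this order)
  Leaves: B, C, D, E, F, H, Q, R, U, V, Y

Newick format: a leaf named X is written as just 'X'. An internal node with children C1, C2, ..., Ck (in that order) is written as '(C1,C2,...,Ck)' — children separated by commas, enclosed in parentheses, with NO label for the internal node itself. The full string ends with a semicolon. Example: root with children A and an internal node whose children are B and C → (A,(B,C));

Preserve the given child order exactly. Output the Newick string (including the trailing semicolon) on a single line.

Answer: (D,(E,(C,Q,U,(V,H,Y,F))),(R,B));

Derivation:
internal I4 with children ['D', 'I3', 'I2']
  leaf 'D' → 'D'
  internal I3 with children ['E', 'I1']
    leaf 'E' → 'E'
    internal I1 with children ['C', 'Q', 'U', 'I0']
      leaf 'C' → 'C'
      leaf 'Q' → 'Q'
      leaf 'U' → 'U'
      internal I0 with children ['V', 'H', 'Y', 'F']
        leaf 'V' → 'V'
        leaf 'H' → 'H'
        leaf 'Y' → 'Y'
        leaf 'F' → 'F'
      → '(V,H,Y,F)'
    → '(C,Q,U,(V,H,Y,F))'
  → '(E,(C,Q,U,(V,H,Y,F)))'
  internal I2 with children ['R', 'B']
    leaf 'R' → 'R'
    leaf 'B' → 'B'
  → '(R,B)'
→ '(D,(E,(C,Q,U,(V,H,Y,F))),(R,B))'
Final: (D,(E,(C,Q,U,(V,H,Y,F))),(R,B));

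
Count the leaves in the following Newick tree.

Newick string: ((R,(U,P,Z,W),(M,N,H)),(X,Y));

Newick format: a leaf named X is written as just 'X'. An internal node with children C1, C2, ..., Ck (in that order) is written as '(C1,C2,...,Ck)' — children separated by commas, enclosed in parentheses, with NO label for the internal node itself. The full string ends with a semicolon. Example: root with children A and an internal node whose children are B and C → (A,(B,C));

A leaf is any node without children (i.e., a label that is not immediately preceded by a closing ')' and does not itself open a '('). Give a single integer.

Answer: 10

Derivation:
Newick: ((R,(U,P,Z,W),(M,N,H)),(X,Y));
Scan left-to-right; a leaf is any maximal label run not followed by '(':
  pos 2: leaf 'R' → count = 1
  pos 5: leaf 'U' → count = 2
  pos 7: leaf 'P' → count = 3
  pos 9: leaf 'Z' → count = 4
  pos 11: leaf 'W' → count = 5
  pos 15: leaf 'M' → count = 6
  pos 17: leaf 'N' → count = 7
  pos 19: leaf 'H' → count = 8
  pos 24: leaf 'X' → count = 9
  pos 26: leaf 'Y' → count = 10
Total leaves: 10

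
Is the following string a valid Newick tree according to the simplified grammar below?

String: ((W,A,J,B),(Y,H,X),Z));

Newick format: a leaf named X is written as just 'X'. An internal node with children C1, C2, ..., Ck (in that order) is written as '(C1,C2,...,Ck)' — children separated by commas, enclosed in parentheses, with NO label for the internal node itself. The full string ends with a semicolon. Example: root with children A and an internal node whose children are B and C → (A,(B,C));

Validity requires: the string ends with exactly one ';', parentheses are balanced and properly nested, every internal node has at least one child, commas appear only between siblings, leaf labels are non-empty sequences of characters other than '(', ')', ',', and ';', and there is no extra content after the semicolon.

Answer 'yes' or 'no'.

Input: ((W,A,J,B),(Y,H,X),Z));
Paren balance: 3 '(' vs 4 ')' MISMATCH
Ends with single ';': True
Full parse: FAILS (extra content after tree at pos 21)
Valid: False

Answer: no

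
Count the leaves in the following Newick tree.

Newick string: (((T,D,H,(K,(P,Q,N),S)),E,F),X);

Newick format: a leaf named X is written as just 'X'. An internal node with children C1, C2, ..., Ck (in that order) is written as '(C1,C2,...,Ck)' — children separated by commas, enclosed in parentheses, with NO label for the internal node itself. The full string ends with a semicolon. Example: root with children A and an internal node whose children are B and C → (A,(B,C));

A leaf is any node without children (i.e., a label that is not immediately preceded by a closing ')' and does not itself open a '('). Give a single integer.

Answer: 11

Derivation:
Newick: (((T,D,H,(K,(P,Q,N),S)),E,F),X);
Scan left-to-right; a leaf is any maximal label run not followed by '(':
  pos 3: leaf 'T' → count = 1
  pos 5: leaf 'D' → count = 2
  pos 7: leaf 'H' → count = 3
  pos 10: leaf 'K' → count = 4
  pos 13: leaf 'P' → count = 5
  pos 15: leaf 'Q' → count = 6
  pos 17: leaf 'N' → count = 7
  pos 20: leaf 'S' → count = 8
  pos 24: leaf 'E' → count = 9
  pos 26: leaf 'F' → count = 10
  pos 29: leaf 'X' → count = 11
Total leaves: 11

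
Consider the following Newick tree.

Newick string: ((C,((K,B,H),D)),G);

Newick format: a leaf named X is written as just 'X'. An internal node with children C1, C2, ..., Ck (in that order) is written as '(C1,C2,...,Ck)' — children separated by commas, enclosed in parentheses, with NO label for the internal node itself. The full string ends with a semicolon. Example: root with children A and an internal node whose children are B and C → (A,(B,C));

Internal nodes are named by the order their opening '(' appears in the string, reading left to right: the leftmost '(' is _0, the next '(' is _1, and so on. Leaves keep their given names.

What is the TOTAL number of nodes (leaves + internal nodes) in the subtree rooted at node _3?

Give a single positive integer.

Newick: ((C,((K,B,H),D)),G);
Locate _3: it is the '(' at position 5 (the 4th '(' reading left to right).
Query: subtree rooted at _3
_3: subtree_size = 1 + 3
  K: subtree_size = 1 + 0
  B: subtree_size = 1 + 0
  H: subtree_size = 1 + 0
Total subtree size of _3: 4

Answer: 4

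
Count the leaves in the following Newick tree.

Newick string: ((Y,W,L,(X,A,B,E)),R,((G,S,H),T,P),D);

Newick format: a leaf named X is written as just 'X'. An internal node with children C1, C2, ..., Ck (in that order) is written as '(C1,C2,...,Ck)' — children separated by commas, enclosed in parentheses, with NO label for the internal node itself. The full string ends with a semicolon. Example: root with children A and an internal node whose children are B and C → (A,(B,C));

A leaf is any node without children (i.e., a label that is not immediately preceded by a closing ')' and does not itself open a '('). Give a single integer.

Answer: 14

Derivation:
Newick: ((Y,W,L,(X,A,B,E)),R,((G,S,H),T,P),D);
Scan left-to-right; a leaf is any maximal label run not followed by '(':
  pos 2: leaf 'Y' → count = 1
  pos 4: leaf 'W' → count = 2
  pos 6: leaf 'L' → count = 3
  pos 9: leaf 'X' → count = 4
  pos 11: leaf 'A' → count = 5
  pos 13: leaf 'B' → count = 6
  pos 15: leaf 'E' → count = 7
  pos 19: leaf 'R' → count = 8
  pos 23: leaf 'G' → count = 9
  pos 25: leaf 'S' → count = 10
  pos 27: leaf 'H' → count = 11
  pos 30: leaf 'T' → count = 12
  pos 32: leaf 'P' → count = 13
  pos 35: leaf 'D' → count = 14
Total leaves: 14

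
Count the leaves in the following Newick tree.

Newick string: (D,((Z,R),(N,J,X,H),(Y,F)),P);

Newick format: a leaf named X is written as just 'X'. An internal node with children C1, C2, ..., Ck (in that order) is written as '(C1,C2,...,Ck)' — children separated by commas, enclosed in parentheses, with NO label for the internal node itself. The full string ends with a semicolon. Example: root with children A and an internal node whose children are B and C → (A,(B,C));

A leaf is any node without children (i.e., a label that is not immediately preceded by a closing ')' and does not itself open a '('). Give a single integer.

Answer: 10

Derivation:
Newick: (D,((Z,R),(N,J,X,H),(Y,F)),P);
Scan left-to-right; a leaf is any maximal label run not followed by '(':
  pos 1: leaf 'D' → count = 1
  pos 5: leaf 'Z' → count = 2
  pos 7: leaf 'R' → count = 3
  pos 11: leaf 'N' → count = 4
  pos 13: leaf 'J' → count = 5
  pos 15: leaf 'X' → count = 6
  pos 17: leaf 'H' → count = 7
  pos 21: leaf 'Y' → count = 8
  pos 23: leaf 'F' → count = 9
  pos 27: leaf 'P' → count = 10
Total leaves: 10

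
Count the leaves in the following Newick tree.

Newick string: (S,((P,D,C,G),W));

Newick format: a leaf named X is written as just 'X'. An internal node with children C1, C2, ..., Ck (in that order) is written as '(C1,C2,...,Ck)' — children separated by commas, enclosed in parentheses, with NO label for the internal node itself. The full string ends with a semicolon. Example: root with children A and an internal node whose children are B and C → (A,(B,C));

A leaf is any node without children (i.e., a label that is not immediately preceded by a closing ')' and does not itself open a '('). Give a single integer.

Answer: 6

Derivation:
Newick: (S,((P,D,C,G),W));
Scan left-to-right; a leaf is any maximal label run not followed by '(':
  pos 1: leaf 'S' → count = 1
  pos 5: leaf 'P' → count = 2
  pos 7: leaf 'D' → count = 3
  pos 9: leaf 'C' → count = 4
  pos 11: leaf 'G' → count = 5
  pos 14: leaf 'W' → count = 6
Total leaves: 6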